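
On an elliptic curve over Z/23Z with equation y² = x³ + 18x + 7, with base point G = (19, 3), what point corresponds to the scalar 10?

Double-and-add on 10 = (1010)₂. Start with G = (19, 3) for the leading 1-bit.
double: tangent at (19, 3): λ = (3·19² + 18)/(2·3) ≡ 20/6. 6⁻¹ ≡ 4 (mod 23) since 6·4 = 24 ≡ 1, so λ ≡ 20·4 ≡ 11.
  x = λ² - 19 - 19 = 121 - 38 ≡ 14; y = λ·(19 - 14) - 3 ≡ 6. → (14, 6)
double: tangent at (14, 6): λ = (3·14² + 18)/(2·6) ≡ 8/12. 12⁻¹ ≡ 2 (mod 23), so λ ≡ 8·2 ≡ 16.
  x = λ² - 14 - 14 = 256 - 28 ≡ 21; y = λ·(14 - 21) - 6 ≡ 20. → (21, 20)
add G: (21, 20) + (19, 3). λ = (3 - 20)/(19 - 21) ≡ 6/21 mod 23. 21⁻¹ ≡ 11 (mod 23) since 21·11 = 231 ≡ 1, so λ ≡ 20.
  x = λ² - 21 - 19 = 400 - 40 ≡ 15; y = λ·(21 - 15) - 20 ≡ 8. → (15, 8)
double: tangent at (15, 8): λ = (3·15² + 18)/(2·8) ≡ 3/16. 16⁻¹ ≡ 13 (mod 23), so λ ≡ 3·13 ≡ 16.
  x = λ² - 15 - 15 = 256 - 30 ≡ 19; y = λ·(15 - 19) - 8 ≡ 20. → (19, 20)

(19, 20)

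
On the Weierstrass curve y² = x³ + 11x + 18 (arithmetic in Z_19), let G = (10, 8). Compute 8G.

(11, 8)

Double-and-add on 8 = (1000)₂. Start with G = (10, 8) for the leading 1-bit.
double: tangent at (10, 8): λ = (3·10² + 11)/(2·8) ≡ 7/16. 16⁻¹ ≡ 6 (mod 19), so λ ≡ 7·6 ≡ 4.
  x = λ² - 10 - 10 = 16 - 20 ≡ 15; y = λ·(10 - 15) - 8 ≡ 10. → (15, 10)
double: tangent at (15, 10): λ = (3·15² + 11)/(2·10) ≡ 2/1. 1⁻¹ ≡ 1 (mod 19), so λ ≡ 2·1 ≡ 2.
  x = λ² - 15 - 15 = 4 - 30 ≡ 12; y = λ·(15 - 12) - 10 ≡ 15. → (12, 15)
double: tangent at (12, 15): λ = (3·12² + 11)/(2·15) ≡ 6/11. 11⁻¹ ≡ 7 (mod 19), so λ ≡ 6·7 ≡ 4.
  x = λ² - 12 - 12 = 16 - 24 ≡ 11; y = λ·(12 - 11) - 15 ≡ 8. → (11, 8)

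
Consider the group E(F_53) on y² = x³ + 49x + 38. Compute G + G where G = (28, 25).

(49, 34)

tangent at (28, 25): λ = (3·28² + 49)/(2·25) ≡ 16/50. 50⁻¹ ≡ 35 (mod 53) since 50·35 = 1750 ≡ 1, so λ ≡ 16·35 ≡ 30.
  x = λ² - 28 - 28 = 900 - 56 ≡ 49; y = λ·(28 - 49) - 25 ≡ 34. → (49, 34)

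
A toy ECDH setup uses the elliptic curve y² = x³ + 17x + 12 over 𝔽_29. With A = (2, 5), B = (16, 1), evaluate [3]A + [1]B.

(9, 13)

First 3A:
Repeated addition: build up to 3A.
2A: tangent at (2, 5): λ = (3·2² + 17)/(2·5) ≡ 0/10. 10⁻¹ ≡ 3 (mod 29), so λ ≡ 0·3 ≡ 0.
  x = λ² - 2 - 2 = 0 - 4 ≡ 25; y = λ·(2 - 25) - 5 ≡ 24. → (25, 24)
3A: (25, 24) + (2, 5). λ = (5 - 24)/(2 - 25) ≡ 10/6 mod 29. 6⁻¹ ≡ 5 (mod 29), so λ ≡ 21.
  x = λ² - 25 - 2 = 441 - 27 ≡ 8; y = λ·(25 - 8) - 24 ≡ 14. → (8, 14)
3A = (8, 14).
Finally 3A + B:
(8, 14) + (16, 1). λ = (1 - 14)/(16 - 8) ≡ 16/8 mod 29. 8⁻¹ ≡ 11 (mod 29), so λ ≡ 2.
  x = λ² - 8 - 16 = 4 - 24 ≡ 9; y = λ·(8 - 9) - 14 ≡ 13. → (9, 13)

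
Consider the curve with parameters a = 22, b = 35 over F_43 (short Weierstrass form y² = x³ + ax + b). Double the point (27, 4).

(36, 21)

tangent at (27, 4): λ = (3·27² + 22)/(2·4) ≡ 16/8. 8⁻¹ ≡ 27 (mod 43), so λ ≡ 16·27 ≡ 2.
  x = λ² - 27 - 27 = 4 - 54 ≡ 36; y = λ·(27 - 36) - 4 ≡ 21. → (36, 21)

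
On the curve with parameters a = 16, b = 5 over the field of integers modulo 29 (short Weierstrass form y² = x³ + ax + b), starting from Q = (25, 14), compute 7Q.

(1, 14)

Repeated addition: build up to 7Q.
2Q: tangent at (25, 14): λ = (3·25² + 16)/(2·14) ≡ 6/28. 28⁻¹ ≡ 28 (mod 29), so λ ≡ 6·28 ≡ 23.
  x = λ² - 25 - 25 = 529 - 50 ≡ 15; y = λ·(25 - 15) - 14 ≡ 13. → (15, 13)
3Q: (15, 13) + (25, 14). λ = (14 - 13)/(25 - 15) ≡ 1/10 mod 29. 10⁻¹ ≡ 3 (mod 29) since 10·3 = 30 ≡ 1, so λ ≡ 3.
  x = λ² - 15 - 25 = 9 - 40 ≡ 27; y = λ·(15 - 27) - 13 ≡ 9. → (27, 9)
4Q: (27, 9) + (25, 14). λ = (14 - 9)/(25 - 27) ≡ 5/27 mod 29. 27⁻¹ ≡ 14 (mod 29), so λ ≡ 12.
  x = λ² - 27 - 25 = 144 - 52 ≡ 5; y = λ·(27 - 5) - 9 ≡ 23. → (5, 23)
5Q: (5, 23) + (25, 14). λ = (14 - 23)/(25 - 5) ≡ 20/20 mod 29. 20⁻¹ ≡ 16 (mod 29), so λ ≡ 1.
  x = λ² - 5 - 25 = 1 - 30 ≡ 0; y = λ·(5 - 0) - 23 ≡ 11. → (0, 11)
6Q: (0, 11) + (25, 14). λ = (14 - 11)/(25 - 0) ≡ 3/25 mod 29. 25⁻¹ ≡ 7 (mod 29), so λ ≡ 21.
  x = λ² - 0 - 25 = 441 - 25 ≡ 10; y = λ·(0 - 10) - 11 ≡ 11. → (10, 11)
7Q: (10, 11) + (25, 14). λ = (14 - 11)/(25 - 10) ≡ 3/15 mod 29. 15⁻¹ ≡ 2 (mod 29) since 15·2 = 30 ≡ 1, so λ ≡ 6.
  x = λ² - 10 - 25 = 36 - 35 ≡ 1; y = λ·(10 - 1) - 11 ≡ 14. → (1, 14)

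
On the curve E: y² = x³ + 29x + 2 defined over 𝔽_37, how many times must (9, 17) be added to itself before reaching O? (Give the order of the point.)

3

2P: tangent at (9, 17): λ = (3·9² + 29)/(2·17) ≡ 13/34. 34⁻¹ ≡ 12 (mod 37) since 34·12 = 408 ≡ 1, so λ ≡ 13·12 ≡ 8.
  x = λ² - 9 - 9 = 64 - 18 ≡ 9; y = λ·(9 - 9) - 17 ≡ 20. → (9, 20)
3P: (9, 20) + (9, 17): same x and y₁ ≡ -y₂, so the sum is O.
3P = O, so the order is 3.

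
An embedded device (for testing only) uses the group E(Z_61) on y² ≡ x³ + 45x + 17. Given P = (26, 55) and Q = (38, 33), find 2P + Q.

(11, 47)

First 2P:
Repeated addition: build up to 2P.
2P: tangent at (26, 55): λ = (3·26² + 45)/(2·55) ≡ 60/49. 49⁻¹ ≡ 5 (mod 61), so λ ≡ 60·5 ≡ 56.
  x = λ² - 26 - 26 = 3136 - 52 ≡ 34; y = λ·(26 - 34) - 55 ≡ 46. → (34, 46)
2P = (34, 46).
Finally 2P + Q:
(34, 46) + (38, 33). λ = (33 - 46)/(38 - 34) ≡ 48/4 mod 61. 4⁻¹ ≡ 46 (mod 61), so λ ≡ 12.
  x = λ² - 34 - 38 = 144 - 72 ≡ 11; y = λ·(34 - 11) - 46 ≡ 47. → (11, 47)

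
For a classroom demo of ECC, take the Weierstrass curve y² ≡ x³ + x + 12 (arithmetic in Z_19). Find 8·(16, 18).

Write G = (16, 18).
Double-and-add on 8 = (1000)₂. Start with G = (16, 18) for the leading 1-bit.
double: tangent at (16, 18): λ = (3·16² + 1)/(2·18) ≡ 9/17. 17⁻¹ ≡ 9 (mod 19) since 17·9 = 153 ≡ 1, so λ ≡ 9·9 ≡ 5.
  x = λ² - 16 - 16 = 25 - 32 ≡ 12; y = λ·(16 - 12) - 18 ≡ 2. → (12, 2)
double: tangent at (12, 2): λ = (3·12² + 1)/(2·2) ≡ 15/4. 4⁻¹ ≡ 5 (mod 19), so λ ≡ 15·5 ≡ 18.
  x = λ² - 12 - 12 = 324 - 24 ≡ 15; y = λ·(12 - 15) - 2 ≡ 1. → (15, 1)
double: tangent at (15, 1): λ = (3·15² + 1)/(2·1) ≡ 11/2. 2⁻¹ ≡ 10 (mod 19), so λ ≡ 11·10 ≡ 15.
  x = λ² - 15 - 15 = 225 - 30 ≡ 5; y = λ·(15 - 5) - 1 ≡ 16. → (5, 16)

(5, 16)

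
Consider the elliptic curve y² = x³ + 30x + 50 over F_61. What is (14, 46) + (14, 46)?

(45, 7)

tangent at (14, 46): λ = (3·14² + 30)/(2·46) ≡ 8/31. 31⁻¹ ≡ 2 (mod 61) since 31·2 = 62 ≡ 1, so λ ≡ 8·2 ≡ 16.
  x = λ² - 14 - 14 = 256 - 28 ≡ 45; y = λ·(14 - 45) - 46 ≡ 7. → (45, 7)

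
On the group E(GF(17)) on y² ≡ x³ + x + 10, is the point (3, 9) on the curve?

y² = 9² ≡ 13; x³ + 1x + 10 = 40 ≡ 6 (mod 17). 13 ≠ 6.

no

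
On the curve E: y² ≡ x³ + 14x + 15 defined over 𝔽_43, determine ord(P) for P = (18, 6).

2P: tangent at (18, 6): λ = (3·18² + 14)/(2·6) ≡ 40/12. 12⁻¹ ≡ 18 (mod 43), so λ ≡ 40·18 ≡ 32.
  x = λ² - 18 - 18 = 1024 - 36 ≡ 42; y = λ·(18 - 42) - 6 ≡ 0. → (42, 0)
3P: (42, 0) + (18, 6). λ = (6 - 0)/(18 - 42) ≡ 6/19 mod 43. 19⁻¹ ≡ 34 (mod 43), so λ ≡ 32.
  x = λ² - 42 - 18 = 1024 - 60 ≡ 18; y = λ·(42 - 18) - 0 ≡ 37. → (18, 37)
4P: (18, 37) + (18, 6): same x and y₁ ≡ -y₂, so the sum is ∞.
4P = ∞, so the order is 4.

4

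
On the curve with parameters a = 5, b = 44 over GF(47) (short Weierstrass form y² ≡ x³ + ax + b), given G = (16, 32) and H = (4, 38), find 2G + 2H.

First 2G:
Repeated addition: build up to 2G.
2G: tangent at (16, 32): λ = (3·16² + 5)/(2·32) ≡ 21/17. 17⁻¹ ≡ 36 (mod 47), so λ ≡ 21·36 ≡ 4.
  x = λ² - 16 - 16 = 16 - 32 ≡ 31; y = λ·(16 - 31) - 32 ≡ 2. → (31, 2)
2G = (31, 2).
Next 2H:
Repeated addition: build up to 2H.
2H: tangent at (4, 38): λ = (3·4² + 5)/(2·38) ≡ 6/29. 29⁻¹ ≡ 13 (mod 47) since 29·13 = 377 ≡ 1, so λ ≡ 6·13 ≡ 31.
  x = λ² - 4 - 4 = 961 - 8 ≡ 13; y = λ·(4 - 13) - 38 ≡ 12. → (13, 12)
2H = (13, 12).
Finally 2G + 2H:
(31, 2) + (13, 12). λ = (12 - 2)/(13 - 31) ≡ 10/29 mod 47. 29⁻¹ ≡ 13 (mod 47) since 29·13 = 377 ≡ 1, so λ ≡ 36.
  x = λ² - 31 - 13 = 1296 - 44 ≡ 30; y = λ·(31 - 30) - 2 ≡ 34. → (30, 34)

(30, 34)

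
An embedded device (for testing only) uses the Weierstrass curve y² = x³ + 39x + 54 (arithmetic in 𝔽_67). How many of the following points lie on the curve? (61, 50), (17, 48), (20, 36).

0

(61, 50): 50² ≡ 21, rhs ≡ 6 → off.
(17, 48): 48² ≡ 26, rhs ≡ 2 → off.
(20, 36): 36² ≡ 23, rhs ≡ 57 → off.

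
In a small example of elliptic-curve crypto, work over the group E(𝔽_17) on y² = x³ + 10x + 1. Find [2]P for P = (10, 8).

(13, 4)

tangent at (10, 8): λ = (3·10² + 10)/(2·8) ≡ 4/16. 16⁻¹ ≡ 16 (mod 17) since 16·16 = 256 ≡ 1, so λ ≡ 4·16 ≡ 13.
  x = λ² - 10 - 10 = 169 - 20 ≡ 13; y = λ·(10 - 13) - 8 ≡ 4. → (13, 4)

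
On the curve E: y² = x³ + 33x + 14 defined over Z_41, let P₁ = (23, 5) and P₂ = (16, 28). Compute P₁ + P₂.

(22, 21)

(23, 5) + (16, 28). λ = (28 - 5)/(16 - 23) ≡ 23/34 mod 41. 34⁻¹ ≡ 35 (mod 41), so λ ≡ 26.
  x = λ² - 23 - 16 = 676 - 39 ≡ 22; y = λ·(23 - 22) - 5 ≡ 21. → (22, 21)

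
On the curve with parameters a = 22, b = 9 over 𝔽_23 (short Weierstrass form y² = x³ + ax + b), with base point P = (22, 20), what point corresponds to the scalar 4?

(7, 0)

Double-and-add on 4 = (100)₂. Start with P = (22, 20) for the leading 1-bit.
double: tangent at (22, 20): λ = (3·22² + 22)/(2·20) ≡ 2/17. 17⁻¹ ≡ 19 (mod 23) since 17·19 = 323 ≡ 1, so λ ≡ 2·19 ≡ 15.
  x = λ² - 22 - 22 = 225 - 44 ≡ 20; y = λ·(22 - 20) - 20 ≡ 10. → (20, 10)
double: tangent at (20, 10): λ = (3·20² + 22)/(2·10) ≡ 3/20. 20⁻¹ ≡ 15 (mod 23), so λ ≡ 3·15 ≡ 22.
  x = λ² - 20 - 20 = 484 - 40 ≡ 7; y = λ·(20 - 7) - 10 ≡ 0. → (7, 0)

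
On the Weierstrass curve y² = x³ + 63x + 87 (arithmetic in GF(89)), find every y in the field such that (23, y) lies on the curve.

none

x³ + 63x + 87 = 13703 ≡ 86 (mod 89).
86 is a non-residue mod 89; no y exists.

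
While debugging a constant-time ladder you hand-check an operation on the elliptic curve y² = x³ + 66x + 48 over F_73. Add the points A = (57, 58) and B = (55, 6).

(53, 46)

(57, 58) + (55, 6). λ = (6 - 58)/(55 - 57) ≡ 21/71 mod 73. 71⁻¹ ≡ 36 (mod 73) since 71·36 = 2556 ≡ 1, so λ ≡ 26.
  x = λ² - 57 - 55 = 676 - 112 ≡ 53; y = λ·(57 - 53) - 58 ≡ 46. → (53, 46)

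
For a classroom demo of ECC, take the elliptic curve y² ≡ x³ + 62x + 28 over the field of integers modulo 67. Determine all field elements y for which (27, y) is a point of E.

x³ + 62x + 28 = 21385 ≡ 12 (mod 67).
12 is a non-residue mod 67; no y exists.

none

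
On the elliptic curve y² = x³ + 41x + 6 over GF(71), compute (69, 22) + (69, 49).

The two points share x = 69 and their y-coordinates satisfy 22 + 49 ≡ 0 (mod 71), so they are inverses. Their sum is ∞.

O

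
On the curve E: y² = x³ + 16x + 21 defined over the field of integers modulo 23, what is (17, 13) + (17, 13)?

tangent at (17, 13): λ = (3·17² + 16)/(2·13) ≡ 9/3. 3⁻¹ ≡ 8 (mod 23) since 3·8 = 24 ≡ 1, so λ ≡ 9·8 ≡ 3.
  x = λ² - 17 - 17 = 9 - 34 ≡ 21; y = λ·(17 - 21) - 13 ≡ 21. → (21, 21)

(21, 21)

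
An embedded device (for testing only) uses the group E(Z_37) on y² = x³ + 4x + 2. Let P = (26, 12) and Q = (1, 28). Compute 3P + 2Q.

First 3P:
Repeated addition: build up to 3P.
2P: tangent at (26, 12): λ = (3·26² + 4)/(2·12) ≡ 34/24. 24⁻¹ ≡ 17 (mod 37), so λ ≡ 34·17 ≡ 23.
  x = λ² - 26 - 26 = 529 - 52 ≡ 33; y = λ·(26 - 33) - 12 ≡ 12. → (33, 12)
3P: (33, 12) + (26, 12). λ = (12 - 12)/(26 - 33) ≡ 0/30 mod 37. 30⁻¹ ≡ 21 (mod 37) since 30·21 = 630 ≡ 1, so λ ≡ 0.
  x = λ² - 33 - 26 = 0 - 59 ≡ 15; y = λ·(33 - 15) - 12 ≡ 25. → (15, 25)
3P = (15, 25).
Next 2Q:
Repeated addition: build up to 2Q.
2Q: tangent at (1, 28): λ = (3·1² + 4)/(2·28) ≡ 7/19. 19⁻¹ ≡ 2 (mod 37), so λ ≡ 7·2 ≡ 14.
  x = λ² - 1 - 1 = 196 - 2 ≡ 9; y = λ·(1 - 9) - 28 ≡ 8. → (9, 8)
2Q = (9, 8).
Finally 3P + 2Q:
(15, 25) + (9, 8). λ = (8 - 25)/(9 - 15) ≡ 20/31 mod 37. 31⁻¹ ≡ 6 (mod 37) since 31·6 = 186 ≡ 1, so λ ≡ 9.
  x = λ² - 15 - 9 = 81 - 24 ≡ 20; y = λ·(15 - 20) - 25 ≡ 4. → (20, 4)

(20, 4)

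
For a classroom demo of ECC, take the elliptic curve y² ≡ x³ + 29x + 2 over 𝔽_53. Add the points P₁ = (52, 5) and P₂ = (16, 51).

(29, 51)

(52, 5) + (16, 51). λ = (51 - 5)/(16 - 52) ≡ 46/17 mod 53. 17⁻¹ ≡ 25 (mod 53), so λ ≡ 37.
  x = λ² - 52 - 16 = 1369 - 68 ≡ 29; y = λ·(52 - 29) - 5 ≡ 51. → (29, 51)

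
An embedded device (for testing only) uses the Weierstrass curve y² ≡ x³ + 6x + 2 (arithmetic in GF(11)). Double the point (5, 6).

(6, 1)

tangent at (5, 6): λ = (3·5² + 6)/(2·6) ≡ 4/1. 1⁻¹ ≡ 1 (mod 11) since 1·1 = 1 ≡ 1, so λ ≡ 4·1 ≡ 4.
  x = λ² - 5 - 5 = 16 - 10 ≡ 6; y = λ·(5 - 6) - 6 ≡ 1. → (6, 1)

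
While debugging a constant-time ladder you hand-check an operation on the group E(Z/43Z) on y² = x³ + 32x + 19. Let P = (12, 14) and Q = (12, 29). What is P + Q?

O

The two points share x = 12 and their y-coordinates satisfy 14 + 29 ≡ 0 (mod 43), so they are inverses. Their sum is ∞.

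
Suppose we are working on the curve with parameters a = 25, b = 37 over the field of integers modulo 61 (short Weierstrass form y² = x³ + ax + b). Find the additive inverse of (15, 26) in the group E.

(15, 35)

-(15, 26) = (15, -26 mod 61) = (15, 35).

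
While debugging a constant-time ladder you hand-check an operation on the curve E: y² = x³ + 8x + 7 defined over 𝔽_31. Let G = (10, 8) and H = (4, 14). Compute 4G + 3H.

First 4G:
Repeated addition: build up to 4G.
2G: tangent at (10, 8): λ = (3·10² + 8)/(2·8) ≡ 29/16. 16⁻¹ ≡ 2 (mod 31) since 16·2 = 32 ≡ 1, so λ ≡ 29·2 ≡ 27.
  x = λ² - 10 - 10 = 729 - 20 ≡ 27; y = λ·(10 - 27) - 8 ≡ 29. → (27, 29)
3G: (27, 29) + (10, 8). λ = (8 - 29)/(10 - 27) ≡ 10/14 mod 31. 14⁻¹ ≡ 20 (mod 31) since 14·20 = 280 ≡ 1, so λ ≡ 14.
  x = λ² - 27 - 10 = 196 - 37 ≡ 4; y = λ·(27 - 4) - 29 ≡ 14. → (4, 14)
4G: (4, 14) + (10, 8). λ = (8 - 14)/(10 - 4) ≡ 25/6 mod 31. 6⁻¹ ≡ 26 (mod 31) since 6·26 = 156 ≡ 1, so λ ≡ 30.
  x = λ² - 4 - 10 = 900 - 14 ≡ 18; y = λ·(4 - 18) - 14 ≡ 0. → (18, 0)
4G = (18, 0).
Next 3H:
Repeated addition: build up to 3H.
2H: tangent at (4, 14): λ = (3·4² + 8)/(2·14) ≡ 25/28. 28⁻¹ ≡ 10 (mod 31), so λ ≡ 25·10 ≡ 2.
  x = λ² - 4 - 4 = 4 - 8 ≡ 27; y = λ·(4 - 27) - 14 ≡ 2. → (27, 2)
3H: (27, 2) + (4, 14). λ = (14 - 2)/(4 - 27) ≡ 12/8 mod 31. 8⁻¹ ≡ 4 (mod 31), so λ ≡ 17.
  x = λ² - 27 - 4 = 289 - 31 ≡ 10; y = λ·(27 - 10) - 2 ≡ 8. → (10, 8)
3H = (10, 8).
Finally 4G + 3H:
(18, 0) + (10, 8). λ = (8 - 0)/(10 - 18) ≡ 8/23 mod 31. 23⁻¹ ≡ 27 (mod 31), so λ ≡ 30.
  x = λ² - 18 - 10 = 900 - 28 ≡ 4; y = λ·(18 - 4) - 0 ≡ 17. → (4, 17)

(4, 17)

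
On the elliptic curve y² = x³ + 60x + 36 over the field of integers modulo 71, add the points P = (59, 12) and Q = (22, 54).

(59, 12) + (22, 54). λ = (54 - 12)/(22 - 59) ≡ 42/34 mod 71. 34⁻¹ ≡ 23 (mod 71), so λ ≡ 43.
  x = λ² - 59 - 22 = 1849 - 81 ≡ 64; y = λ·(59 - 64) - 12 ≡ 57. → (64, 57)

(64, 57)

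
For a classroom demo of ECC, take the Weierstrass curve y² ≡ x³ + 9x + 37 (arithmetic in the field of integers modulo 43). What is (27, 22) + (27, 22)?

(41, 22)

tangent at (27, 22): λ = (3·27² + 9)/(2·22) ≡ 3/1. 1⁻¹ ≡ 1 (mod 43), so λ ≡ 3·1 ≡ 3.
  x = λ² - 27 - 27 = 9 - 54 ≡ 41; y = λ·(27 - 41) - 22 ≡ 22. → (41, 22)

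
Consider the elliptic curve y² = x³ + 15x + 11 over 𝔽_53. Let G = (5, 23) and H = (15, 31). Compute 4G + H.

First 4G:
Double-and-add on 4 = (100)₂. Start with G = (5, 23) for the leading 1-bit.
double: tangent at (5, 23): λ = (3·5² + 15)/(2·23) ≡ 37/46. 46⁻¹ ≡ 15 (mod 53), so λ ≡ 37·15 ≡ 25.
  x = λ² - 5 - 5 = 625 - 10 ≡ 32; y = λ·(5 - 32) - 23 ≡ 44. → (32, 44)
double: tangent at (32, 44): λ = (3·32² + 15)/(2·44) ≡ 13/35. 35⁻¹ ≡ 50 (mod 53) since 35·50 = 1750 ≡ 1, so λ ≡ 13·50 ≡ 14.
  x = λ² - 32 - 32 = 196 - 64 ≡ 26; y = λ·(32 - 26) - 44 ≡ 40. → (26, 40)
4G = (26, 40).
Finally 4G + H:
(26, 40) + (15, 31). λ = (31 - 40)/(15 - 26) ≡ 44/42 mod 53. 42⁻¹ ≡ 24 (mod 53), so λ ≡ 49.
  x = λ² - 26 - 15 = 2401 - 41 ≡ 28; y = λ·(26 - 28) - 40 ≡ 21. → (28, 21)

(28, 21)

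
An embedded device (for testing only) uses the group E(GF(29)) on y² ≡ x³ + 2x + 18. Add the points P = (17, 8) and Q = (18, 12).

(17, 8) + (18, 12). λ = (12 - 8)/(18 - 17) ≡ 4/1 mod 29. 1⁻¹ ≡ 1 (mod 29), so λ ≡ 4.
  x = λ² - 17 - 18 = 16 - 35 ≡ 10; y = λ·(17 - 10) - 8 ≡ 20. → (10, 20)

(10, 20)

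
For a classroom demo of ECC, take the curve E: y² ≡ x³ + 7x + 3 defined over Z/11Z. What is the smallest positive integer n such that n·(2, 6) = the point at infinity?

5

2P: tangent at (2, 6): λ = (3·2² + 7)/(2·6) ≡ 8/1. 1⁻¹ ≡ 1 (mod 11) since 1·1 = 1 ≡ 1, so λ ≡ 8·1 ≡ 8.
  x = λ² - 2 - 2 = 64 - 4 ≡ 5; y = λ·(2 - 5) - 6 ≡ 3. → (5, 3)
3P: (5, 3) + (2, 6). λ = (6 - 3)/(2 - 5) ≡ 3/8 mod 11. 8⁻¹ ≡ 7 (mod 11), so λ ≡ 10.
  x = λ² - 5 - 2 = 100 - 7 ≡ 5; y = λ·(5 - 5) - 3 ≡ 8. → (5, 8)
4P: (5, 8) + (2, 6). λ = (6 - 8)/(2 - 5) ≡ 9/8 mod 11. 8⁻¹ ≡ 7 (mod 11) since 8·7 = 56 ≡ 1, so λ ≡ 8.
  x = λ² - 5 - 2 = 64 - 7 ≡ 2; y = λ·(5 - 2) - 8 ≡ 5. → (2, 5)
5P: (2, 5) + (2, 6): same x and y₁ ≡ -y₂, so the sum is the point at infinity.
5P = the point at infinity, so the order is 5.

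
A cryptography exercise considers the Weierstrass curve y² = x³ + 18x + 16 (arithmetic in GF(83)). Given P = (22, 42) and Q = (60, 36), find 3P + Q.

First 3P:
Repeated addition: build up to 3P.
2P: tangent at (22, 42): λ = (3·22² + 18)/(2·42) ≡ 59/1. 1⁻¹ ≡ 1 (mod 83) since 1·1 = 1 ≡ 1, so λ ≡ 59·1 ≡ 59.
  x = λ² - 22 - 22 = 3481 - 44 ≡ 34; y = λ·(22 - 34) - 42 ≡ 80. → (34, 80)
3P: (34, 80) + (22, 42). λ = (42 - 80)/(22 - 34) ≡ 45/71 mod 83. 71⁻¹ ≡ 76 (mod 83), so λ ≡ 17.
  x = λ² - 34 - 22 = 289 - 56 ≡ 67; y = λ·(34 - 67) - 80 ≡ 23. → (67, 23)
3P = (67, 23).
Finally 3P + Q:
(67, 23) + (60, 36). λ = (36 - 23)/(60 - 67) ≡ 13/76 mod 83. 76⁻¹ ≡ 71 (mod 83) since 76·71 = 5396 ≡ 1, so λ ≡ 10.
  x = λ² - 67 - 60 = 100 - 127 ≡ 56; y = λ·(67 - 56) - 23 ≡ 4. → (56, 4)

(56, 4)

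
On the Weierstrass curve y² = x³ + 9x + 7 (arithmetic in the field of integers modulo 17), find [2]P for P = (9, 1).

(14, 15)

tangent at (9, 1): λ = (3·9² + 9)/(2·1) ≡ 14/2. 2⁻¹ ≡ 9 (mod 17) since 2·9 = 18 ≡ 1, so λ ≡ 14·9 ≡ 7.
  x = λ² - 9 - 9 = 49 - 18 ≡ 14; y = λ·(9 - 14) - 1 ≡ 15. → (14, 15)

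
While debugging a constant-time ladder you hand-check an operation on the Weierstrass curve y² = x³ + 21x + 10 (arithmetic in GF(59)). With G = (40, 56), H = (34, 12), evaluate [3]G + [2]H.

(52, 46)

First 3G:
Repeated addition: build up to 3G.
2G: tangent at (40, 56): λ = (3·40² + 21)/(2·56) ≡ 42/53. 53⁻¹ ≡ 49 (mod 59), so λ ≡ 42·49 ≡ 52.
  x = λ² - 40 - 40 = 2704 - 80 ≡ 28; y = λ·(40 - 28) - 56 ≡ 37. → (28, 37)
3G: (28, 37) + (40, 56). λ = (56 - 37)/(40 - 28) ≡ 19/12 mod 59. 12⁻¹ ≡ 5 (mod 59), so λ ≡ 36.
  x = λ² - 28 - 40 = 1296 - 68 ≡ 48; y = λ·(28 - 48) - 37 ≡ 10. → (48, 10)
3G = (48, 10).
Next 2H:
Repeated addition: build up to 2H.
2H: tangent at (34, 12): λ = (3·34² + 21)/(2·12) ≡ 8/24. 24⁻¹ ≡ 32 (mod 59) since 24·32 = 768 ≡ 1, so λ ≡ 8·32 ≡ 20.
  x = λ² - 34 - 34 = 400 - 68 ≡ 37; y = λ·(34 - 37) - 12 ≡ 46. → (37, 46)
2H = (37, 46).
Finally 3G + 2H:
(48, 10) + (37, 46). λ = (46 - 10)/(37 - 48) ≡ 36/48 mod 59. 48⁻¹ ≡ 16 (mod 59), so λ ≡ 45.
  x = λ² - 48 - 37 = 2025 - 85 ≡ 52; y = λ·(48 - 52) - 10 ≡ 46. → (52, 46)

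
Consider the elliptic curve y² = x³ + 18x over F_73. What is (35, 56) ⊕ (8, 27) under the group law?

(65, 1)

(35, 56) + (8, 27). λ = (27 - 56)/(8 - 35) ≡ 44/46 mod 73. 46⁻¹ ≡ 27 (mod 73), so λ ≡ 20.
  x = λ² - 35 - 8 = 400 - 43 ≡ 65; y = λ·(35 - 65) - 56 ≡ 1. → (65, 1)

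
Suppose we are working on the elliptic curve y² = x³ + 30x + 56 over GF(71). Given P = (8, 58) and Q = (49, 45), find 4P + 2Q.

O

First 4P:
Double-and-add on 4 = (100)₂. Start with P = (8, 58) for the leading 1-bit.
double: tangent at (8, 58): λ = (3·8² + 30)/(2·58) ≡ 9/45. 45⁻¹ ≡ 30 (mod 71), so λ ≡ 9·30 ≡ 57.
  x = λ² - 8 - 8 = 3249 - 16 ≡ 38; y = λ·(8 - 38) - 58 ≡ 7. → (38, 7)
double: tangent at (38, 7): λ = (3·38² + 30)/(2·7) ≡ 31/14. 14⁻¹ ≡ 66 (mod 71) since 14·66 = 924 ≡ 1, so λ ≡ 31·66 ≡ 58.
  x = λ² - 38 - 38 = 3364 - 76 ≡ 22; y = λ·(38 - 22) - 7 ≡ 69. → (22, 69)
4P = (22, 69).
Next 2Q:
Repeated addition: build up to 2Q.
2Q: tangent at (49, 45): λ = (3·49² + 30)/(2·45) ≡ 62/19. 19⁻¹ ≡ 15 (mod 71) since 19·15 = 285 ≡ 1, so λ ≡ 62·15 ≡ 7.
  x = λ² - 49 - 49 = 49 - 98 ≡ 22; y = λ·(49 - 22) - 45 ≡ 2. → (22, 2)
2Q = (22, 2).
Finally 4P + 2Q:
(22, 69) + (22, 2): same x and y₁ ≡ -y₂, so the sum is the point at infinity.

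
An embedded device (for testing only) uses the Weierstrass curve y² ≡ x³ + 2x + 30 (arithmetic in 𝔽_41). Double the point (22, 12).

(34, 40)

tangent at (22, 12): λ = (3·22² + 2)/(2·12) ≡ 19/24. 24⁻¹ ≡ 12 (mod 41) since 24·12 = 288 ≡ 1, so λ ≡ 19·12 ≡ 23.
  x = λ² - 22 - 22 = 529 - 44 ≡ 34; y = λ·(22 - 34) - 12 ≡ 40. → (34, 40)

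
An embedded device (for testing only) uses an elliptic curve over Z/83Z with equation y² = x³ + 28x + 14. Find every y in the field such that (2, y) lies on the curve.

x³ + 28x + 14 = 78 ≡ 78 (mod 83).
Square roots of 78 mod 83: 24 and 59 (since 24² = 576 ≡ 78).

24, 59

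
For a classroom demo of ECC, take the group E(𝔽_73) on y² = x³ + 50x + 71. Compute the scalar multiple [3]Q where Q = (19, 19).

(56, 32)

Repeated addition: build up to 3Q.
2Q: tangent at (19, 19): λ = (3·19² + 50)/(2·19) ≡ 38/38. 38⁻¹ ≡ 25 (mod 73), so λ ≡ 38·25 ≡ 1.
  x = λ² - 19 - 19 = 1 - 38 ≡ 36; y = λ·(19 - 36) - 19 ≡ 37. → (36, 37)
3Q: (36, 37) + (19, 19). λ = (19 - 37)/(19 - 36) ≡ 55/56 mod 73. 56⁻¹ ≡ 30 (mod 73) since 56·30 = 1680 ≡ 1, so λ ≡ 44.
  x = λ² - 36 - 19 = 1936 - 55 ≡ 56; y = λ·(36 - 56) - 37 ≡ 32. → (56, 32)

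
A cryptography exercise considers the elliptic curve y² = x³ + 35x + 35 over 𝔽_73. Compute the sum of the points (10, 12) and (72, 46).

(10, 12) + (72, 46). λ = (46 - 12)/(72 - 10) ≡ 34/62 mod 73. 62⁻¹ ≡ 53 (mod 73) since 62·53 = 3286 ≡ 1, so λ ≡ 50.
  x = λ² - 10 - 72 = 2500 - 82 ≡ 9; y = λ·(10 - 9) - 12 ≡ 38. → (9, 38)

(9, 38)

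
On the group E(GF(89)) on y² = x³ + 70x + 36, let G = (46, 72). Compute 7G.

Repeated addition: build up to 7G.
2G: tangent at (46, 72): λ = (3·46² + 70)/(2·72) ≡ 10/55. 55⁻¹ ≡ 34 (mod 89), so λ ≡ 10·34 ≡ 73.
  x = λ² - 46 - 46 = 5329 - 92 ≡ 75; y = λ·(46 - 75) - 72 ≡ 36. → (75, 36)
3G: (75, 36) + (46, 72). λ = (72 - 36)/(46 - 75) ≡ 36/60 mod 89. 60⁻¹ ≡ 46 (mod 89) since 60·46 = 2760 ≡ 1, so λ ≡ 54.
  x = λ² - 75 - 46 = 2916 - 121 ≡ 36; y = λ·(75 - 36) - 36 ≡ 23. → (36, 23)
4G: (36, 23) + (46, 72). λ = (72 - 23)/(46 - 36) ≡ 49/10 mod 89. 10⁻¹ ≡ 9 (mod 89) since 10·9 = 90 ≡ 1, so λ ≡ 85.
  x = λ² - 36 - 46 = 7225 - 82 ≡ 23; y = λ·(36 - 23) - 23 ≡ 14. → (23, 14)
5G: (23, 14) + (46, 72). λ = (72 - 14)/(46 - 23) ≡ 58/23 mod 89. 23⁻¹ ≡ 31 (mod 89) since 23·31 = 713 ≡ 1, so λ ≡ 18.
  x = λ² - 23 - 46 = 324 - 69 ≡ 77; y = λ·(23 - 77) - 14 ≡ 82. → (77, 82)
6G: (77, 82) + (46, 72). λ = (72 - 82)/(46 - 77) ≡ 79/58 mod 89. 58⁻¹ ≡ 66 (mod 89), so λ ≡ 52.
  x = λ² - 77 - 46 = 2704 - 123 ≡ 0; y = λ·(77 - 0) - 82 ≡ 6. → (0, 6)
7G: (0, 6) + (46, 72). λ = (72 - 6)/(46 - 0) ≡ 66/46 mod 89. 46⁻¹ ≡ 60 (mod 89), so λ ≡ 44.
  x = λ² - 0 - 46 = 1936 - 46 ≡ 21; y = λ·(0 - 21) - 6 ≡ 49. → (21, 49)

(21, 49)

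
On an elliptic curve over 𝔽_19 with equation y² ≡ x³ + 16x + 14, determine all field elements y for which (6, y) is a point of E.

x³ + 16x + 14 = 326 ≡ 3 (mod 19).
3 is a non-residue mod 19; no y exists.

none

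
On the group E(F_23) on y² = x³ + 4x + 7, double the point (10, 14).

(4, 15)

tangent at (10, 14): λ = (3·10² + 4)/(2·14) ≡ 5/5. 5⁻¹ ≡ 14 (mod 23) since 5·14 = 70 ≡ 1, so λ ≡ 5·14 ≡ 1.
  x = λ² - 10 - 10 = 1 - 20 ≡ 4; y = λ·(10 - 4) - 14 ≡ 15. → (4, 15)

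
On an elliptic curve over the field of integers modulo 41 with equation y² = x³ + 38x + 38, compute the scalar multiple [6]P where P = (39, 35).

(22, 40)

Repeated addition: build up to 6P.
2P: tangent at (39, 35): λ = (3·39² + 38)/(2·35) ≡ 9/29. 29⁻¹ ≡ 17 (mod 41), so λ ≡ 9·17 ≡ 30.
  x = λ² - 39 - 39 = 900 - 78 ≡ 2; y = λ·(39 - 2) - 35 ≡ 9. → (2, 9)
3P: (2, 9) + (39, 35). λ = (35 - 9)/(39 - 2) ≡ 26/37 mod 41. 37⁻¹ ≡ 10 (mod 41) since 37·10 = 370 ≡ 1, so λ ≡ 14.
  x = λ² - 2 - 39 = 196 - 41 ≡ 32; y = λ·(2 - 32) - 9 ≡ 22. → (32, 22)
4P: (32, 22) + (39, 35). λ = (35 - 22)/(39 - 32) ≡ 13/7 mod 41. 7⁻¹ ≡ 6 (mod 41), so λ ≡ 37.
  x = λ² - 32 - 39 = 1369 - 71 ≡ 27; y = λ·(32 - 27) - 22 ≡ 40. → (27, 40)
5P: (27, 40) + (39, 35). λ = (35 - 40)/(39 - 27) ≡ 36/12 mod 41. 12⁻¹ ≡ 24 (mod 41), so λ ≡ 3.
  x = λ² - 27 - 39 = 9 - 66 ≡ 25; y = λ·(27 - 25) - 40 ≡ 7. → (25, 7)
6P: (25, 7) + (39, 35). λ = (35 - 7)/(39 - 25) ≡ 28/14 mod 41. 14⁻¹ ≡ 3 (mod 41), so λ ≡ 2.
  x = λ² - 25 - 39 = 4 - 64 ≡ 22; y = λ·(25 - 22) - 7 ≡ 40. → (22, 40)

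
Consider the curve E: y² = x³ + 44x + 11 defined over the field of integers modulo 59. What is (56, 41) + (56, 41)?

(52, 56)

tangent at (56, 41): λ = (3·56² + 44)/(2·41) ≡ 12/23. 23⁻¹ ≡ 18 (mod 59) since 23·18 = 414 ≡ 1, so λ ≡ 12·18 ≡ 39.
  x = λ² - 56 - 56 = 1521 - 112 ≡ 52; y = λ·(56 - 52) - 41 ≡ 56. → (52, 56)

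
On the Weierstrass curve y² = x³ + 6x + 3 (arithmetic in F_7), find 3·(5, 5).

O

Write P = (5, 5).
Repeated addition: build up to 3P.
2P: tangent at (5, 5): λ = (3·5² + 6)/(2·5) ≡ 4/3. 3⁻¹ ≡ 5 (mod 7) since 3·5 = 15 ≡ 1, so λ ≡ 4·5 ≡ 6.
  x = λ² - 5 - 5 = 36 - 10 ≡ 5; y = λ·(5 - 5) - 5 ≡ 2. → (5, 2)
3P: (5, 2) + (5, 5): same x and y₁ ≡ -y₂, so the sum is O.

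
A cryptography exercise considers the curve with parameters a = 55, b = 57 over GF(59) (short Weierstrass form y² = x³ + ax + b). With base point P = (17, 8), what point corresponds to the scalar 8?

(0, 23)

Double-and-add on 8 = (1000)₂. Start with P = (17, 8) for the leading 1-bit.
double: tangent at (17, 8): λ = (3·17² + 55)/(2·8) ≡ 37/16. 16⁻¹ ≡ 48 (mod 59) since 16·48 = 768 ≡ 1, so λ ≡ 37·48 ≡ 6.
  x = λ² - 17 - 17 = 36 - 34 ≡ 2; y = λ·(17 - 2) - 8 ≡ 23. → (2, 23)
double: tangent at (2, 23): λ = (3·2² + 55)/(2·23) ≡ 8/46. 46⁻¹ ≡ 9 (mod 59), so λ ≡ 8·9 ≡ 13.
  x = λ² - 2 - 2 = 169 - 4 ≡ 47; y = λ·(2 - 47) - 23 ≡ 41. → (47, 41)
double: tangent at (47, 41): λ = (3·47² + 55)/(2·41) ≡ 15/23. 23⁻¹ ≡ 18 (mod 59), so λ ≡ 15·18 ≡ 34.
  x = λ² - 47 - 47 = 1156 - 94 ≡ 0; y = λ·(47 - 0) - 41 ≡ 23. → (0, 23)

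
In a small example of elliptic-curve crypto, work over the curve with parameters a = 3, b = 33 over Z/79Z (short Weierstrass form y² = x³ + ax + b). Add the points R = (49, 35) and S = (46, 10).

(49, 35) + (46, 10). λ = (10 - 35)/(46 - 49) ≡ 54/76 mod 79. 76⁻¹ ≡ 26 (mod 79), so λ ≡ 61.
  x = λ² - 49 - 46 = 3721 - 95 ≡ 71; y = λ·(49 - 71) - 35 ≡ 45. → (71, 45)

(71, 45)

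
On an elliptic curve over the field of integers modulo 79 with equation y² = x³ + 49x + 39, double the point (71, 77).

tangent at (71, 77): λ = (3·71² + 49)/(2·77) ≡ 4/75. 75⁻¹ ≡ 59 (mod 79), so λ ≡ 4·59 ≡ 78.
  x = λ² - 71 - 71 = 6084 - 142 ≡ 17; y = λ·(71 - 17) - 77 ≡ 27. → (17, 27)

(17, 27)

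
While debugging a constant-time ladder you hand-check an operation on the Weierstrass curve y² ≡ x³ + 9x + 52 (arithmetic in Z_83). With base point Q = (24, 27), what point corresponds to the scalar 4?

(77, 60)

Repeated addition: build up to 4Q.
2Q: tangent at (24, 27): λ = (3·24² + 9)/(2·27) ≡ 77/54. 54⁻¹ ≡ 20 (mod 83) since 54·20 = 1080 ≡ 1, so λ ≡ 77·20 ≡ 46.
  x = λ² - 24 - 24 = 2116 - 48 ≡ 76; y = λ·(24 - 76) - 27 ≡ 71. → (76, 71)
3Q: (76, 71) + (24, 27). λ = (27 - 71)/(24 - 76) ≡ 39/31 mod 83. 31⁻¹ ≡ 75 (mod 83), so λ ≡ 20.
  x = λ² - 76 - 24 = 400 - 100 ≡ 51; y = λ·(76 - 51) - 71 ≡ 14. → (51, 14)
4Q: (51, 14) + (24, 27). λ = (27 - 14)/(24 - 51) ≡ 13/56 mod 83. 56⁻¹ ≡ 43 (mod 83), so λ ≡ 61.
  x = λ² - 51 - 24 = 3721 - 75 ≡ 77; y = λ·(51 - 77) - 14 ≡ 60. → (77, 60)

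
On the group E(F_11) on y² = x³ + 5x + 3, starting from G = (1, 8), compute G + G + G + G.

(1, 8)

Repeated addition: build up to 4G.
2G: tangent at (1, 8): λ = (3·1² + 5)/(2·8) ≡ 8/5. 5⁻¹ ≡ 9 (mod 11), so λ ≡ 8·9 ≡ 6.
  x = λ² - 1 - 1 = 36 - 2 ≡ 1; y = λ·(1 - 1) - 8 ≡ 3. → (1, 3)
3G: (1, 3) + (1, 8): same x and y₁ ≡ -y₂, so the sum is 𝒪.
4G: 𝒪 + (1, 8) = (1, 8) (identity).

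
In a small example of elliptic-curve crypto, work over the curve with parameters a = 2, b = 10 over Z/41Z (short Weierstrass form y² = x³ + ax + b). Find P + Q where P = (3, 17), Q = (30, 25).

(10, 28)

(3, 17) + (30, 25). λ = (25 - 17)/(30 - 3) ≡ 8/27 mod 41. 27⁻¹ ≡ 38 (mod 41) since 27·38 = 1026 ≡ 1, so λ ≡ 17.
  x = λ² - 3 - 30 = 289 - 33 ≡ 10; y = λ·(3 - 10) - 17 ≡ 28. → (10, 28)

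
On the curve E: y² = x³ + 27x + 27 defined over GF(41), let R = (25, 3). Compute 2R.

tangent at (25, 3): λ = (3·25² + 27)/(2·3) ≡ 16/6. 6⁻¹ ≡ 7 (mod 41), so λ ≡ 16·7 ≡ 30.
  x = λ² - 25 - 25 = 900 - 50 ≡ 30; y = λ·(25 - 30) - 3 ≡ 11. → (30, 11)

(30, 11)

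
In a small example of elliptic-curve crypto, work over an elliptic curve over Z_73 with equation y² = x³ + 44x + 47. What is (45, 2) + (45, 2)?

tangent at (45, 2): λ = (3·45² + 44)/(2·2) ≡ 60/4. 4⁻¹ ≡ 55 (mod 73), so λ ≡ 60·55 ≡ 15.
  x = λ² - 45 - 45 = 225 - 90 ≡ 62; y = λ·(45 - 62) - 2 ≡ 35. → (62, 35)

(62, 35)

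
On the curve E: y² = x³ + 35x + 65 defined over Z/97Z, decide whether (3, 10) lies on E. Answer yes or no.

y² = 10² ≡ 3; x³ + 35x + 65 = 197 ≡ 3 (mod 97). 3 = 3.

yes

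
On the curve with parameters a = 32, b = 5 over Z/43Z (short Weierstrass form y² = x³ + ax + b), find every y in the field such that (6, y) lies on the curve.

x³ + 32x + 5 = 413 ≡ 26 (mod 43).
26 is a non-residue mod 43; no y exists.

none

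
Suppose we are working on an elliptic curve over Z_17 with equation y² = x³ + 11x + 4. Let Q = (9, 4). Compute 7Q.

(7, 4)

Repeated addition: build up to 7Q.
2Q: tangent at (9, 4): λ = (3·9² + 11)/(2·4) ≡ 16/8. 8⁻¹ ≡ 15 (mod 17), so λ ≡ 16·15 ≡ 2.
  x = λ² - 9 - 9 = 4 - 18 ≡ 3; y = λ·(9 - 3) - 4 ≡ 8. → (3, 8)
3Q: (3, 8) + (9, 4). λ = (4 - 8)/(9 - 3) ≡ 13/6 mod 17. 6⁻¹ ≡ 3 (mod 17), so λ ≡ 5.
  x = λ² - 3 - 9 = 25 - 12 ≡ 13; y = λ·(3 - 13) - 8 ≡ 10. → (13, 10)
4Q: (13, 10) + (9, 4). λ = (4 - 10)/(9 - 13) ≡ 11/13 mod 17. 13⁻¹ ≡ 4 (mod 17) since 13·4 = 52 ≡ 1, so λ ≡ 10.
  x = λ² - 13 - 9 = 100 - 22 ≡ 10; y = λ·(13 - 10) - 10 ≡ 3. → (10, 3)
5Q: (10, 3) + (9, 4). λ = (4 - 3)/(9 - 10) ≡ 1/16 mod 17. 16⁻¹ ≡ 16 (mod 17), so λ ≡ 16.
  x = λ² - 10 - 9 = 256 - 19 ≡ 16; y = λ·(10 - 16) - 3 ≡ 3. → (16, 3)
6Q: (16, 3) + (9, 4). λ = (4 - 3)/(9 - 16) ≡ 1/10 mod 17. 10⁻¹ ≡ 12 (mod 17) since 10·12 = 120 ≡ 1, so λ ≡ 12.
  x = λ² - 16 - 9 = 144 - 25 ≡ 0; y = λ·(16 - 0) - 3 ≡ 2. → (0, 2)
7Q: (0, 2) + (9, 4). λ = (4 - 2)/(9 - 0) ≡ 2/9 mod 17. 9⁻¹ ≡ 2 (mod 17), so λ ≡ 4.
  x = λ² - 0 - 9 = 16 - 9 ≡ 7; y = λ·(0 - 7) - 2 ≡ 4. → (7, 4)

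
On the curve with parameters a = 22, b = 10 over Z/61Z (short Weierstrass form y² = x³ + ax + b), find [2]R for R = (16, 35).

tangent at (16, 35): λ = (3·16² + 22)/(2·35) ≡ 58/9. 9⁻¹ ≡ 34 (mod 61) since 9·34 = 306 ≡ 1, so λ ≡ 58·34 ≡ 20.
  x = λ² - 16 - 16 = 400 - 32 ≡ 2; y = λ·(16 - 2) - 35 ≡ 1. → (2, 1)

(2, 1)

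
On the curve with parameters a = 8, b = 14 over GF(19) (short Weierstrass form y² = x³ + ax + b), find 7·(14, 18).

Write Q = (14, 18).
Repeated addition: build up to 7Q.
2Q: tangent at (14, 18): λ = (3·14² + 8)/(2·18) ≡ 7/17. 17⁻¹ ≡ 9 (mod 19) since 17·9 = 153 ≡ 1, so λ ≡ 7·9 ≡ 6.
  x = λ² - 14 - 14 = 36 - 28 ≡ 8; y = λ·(14 - 8) - 18 ≡ 18. → (8, 18)
3Q: (8, 18) + (14, 18). λ = (18 - 18)/(14 - 8) ≡ 0/6 mod 19. 6⁻¹ ≡ 16 (mod 19) since 6·16 = 96 ≡ 1, so λ ≡ 0.
  x = λ² - 8 - 14 = 0 - 22 ≡ 16; y = λ·(8 - 16) - 18 ≡ 1. → (16, 1)
4Q: (16, 1) + (14, 18). λ = (18 - 1)/(14 - 16) ≡ 17/17 mod 19. 17⁻¹ ≡ 9 (mod 19), so λ ≡ 1.
  x = λ² - 16 - 14 = 1 - 30 ≡ 9; y = λ·(16 - 9) - 1 ≡ 6. → (9, 6)
5Q: (9, 6) + (14, 18). λ = (18 - 6)/(14 - 9) ≡ 12/5 mod 19. 5⁻¹ ≡ 4 (mod 19), so λ ≡ 10.
  x = λ² - 9 - 14 = 100 - 23 ≡ 1; y = λ·(9 - 1) - 6 ≡ 17. → (1, 17)
6Q: (1, 17) + (14, 18). λ = (18 - 17)/(14 - 1) ≡ 1/13 mod 19. 13⁻¹ ≡ 3 (mod 19), so λ ≡ 3.
  x = λ² - 1 - 14 = 9 - 15 ≡ 13; y = λ·(1 - 13) - 17 ≡ 4. → (13, 4)
7Q: (13, 4) + (14, 18). λ = (18 - 4)/(14 - 13) ≡ 14/1 mod 19. 1⁻¹ ≡ 1 (mod 19), so λ ≡ 14.
  x = λ² - 13 - 14 = 196 - 27 ≡ 17; y = λ·(13 - 17) - 4 ≡ 16. → (17, 16)

(17, 16)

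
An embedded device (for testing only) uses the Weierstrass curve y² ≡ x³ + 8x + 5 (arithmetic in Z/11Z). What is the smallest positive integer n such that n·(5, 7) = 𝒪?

2P: tangent at (5, 7): λ = (3·5² + 8)/(2·7) ≡ 6/3. 3⁻¹ ≡ 4 (mod 11), so λ ≡ 6·4 ≡ 2.
  x = λ² - 5 - 5 = 4 - 10 ≡ 5; y = λ·(5 - 5) - 7 ≡ 4. → (5, 4)
3P: (5, 4) + (5, 7): same x and y₁ ≡ -y₂, so the sum is 𝒪.
3P = 𝒪, so the order is 3.

3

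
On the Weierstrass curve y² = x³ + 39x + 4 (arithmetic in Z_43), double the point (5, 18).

(6, 29)

tangent at (5, 18): λ = (3·5² + 39)/(2·18) ≡ 28/36. 36⁻¹ ≡ 6 (mod 43) since 36·6 = 216 ≡ 1, so λ ≡ 28·6 ≡ 39.
  x = λ² - 5 - 5 = 1521 - 10 ≡ 6; y = λ·(5 - 6) - 18 ≡ 29. → (6, 29)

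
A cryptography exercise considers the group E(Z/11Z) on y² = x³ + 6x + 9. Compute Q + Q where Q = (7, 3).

tangent at (7, 3): λ = (3·7² + 6)/(2·3) ≡ 10/6. 6⁻¹ ≡ 2 (mod 11), so λ ≡ 10·2 ≡ 9.
  x = λ² - 7 - 7 = 81 - 14 ≡ 1; y = λ·(7 - 1) - 3 ≡ 7. → (1, 7)

(1, 7)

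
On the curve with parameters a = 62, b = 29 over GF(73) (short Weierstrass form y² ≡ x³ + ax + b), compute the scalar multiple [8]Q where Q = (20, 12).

Repeated addition: build up to 8Q.
2Q: tangent at (20, 12): λ = (3·20² + 62)/(2·12) ≡ 21/24. 24⁻¹ ≡ 70 (mod 73) since 24·70 = 1680 ≡ 1, so λ ≡ 21·70 ≡ 10.
  x = λ² - 20 - 20 = 100 - 40 ≡ 60; y = λ·(20 - 60) - 12 ≡ 26. → (60, 26)
3Q: (60, 26) + (20, 12). λ = (12 - 26)/(20 - 60) ≡ 59/33 mod 73. 33⁻¹ ≡ 31 (mod 73), so λ ≡ 4.
  x = λ² - 60 - 20 = 16 - 80 ≡ 9; y = λ·(60 - 9) - 26 ≡ 32. → (9, 32)
4Q: (9, 32) + (20, 12). λ = (12 - 32)/(20 - 9) ≡ 53/11 mod 73. 11⁻¹ ≡ 20 (mod 73) since 11·20 = 220 ≡ 1, so λ ≡ 38.
  x = λ² - 9 - 20 = 1444 - 29 ≡ 28; y = λ·(9 - 28) - 32 ≡ 49. → (28, 49)
5Q: (28, 49) + (20, 12). λ = (12 - 49)/(20 - 28) ≡ 36/65 mod 73. 65⁻¹ ≡ 9 (mod 73), so λ ≡ 32.
  x = λ² - 28 - 20 = 1024 - 48 ≡ 27; y = λ·(28 - 27) - 49 ≡ 56. → (27, 56)
6Q: (27, 56) + (20, 12). λ = (12 - 56)/(20 - 27) ≡ 29/66 mod 73. 66⁻¹ ≡ 52 (mod 73) since 66·52 = 3432 ≡ 1, so λ ≡ 48.
  x = λ² - 27 - 20 = 2304 - 47 ≡ 67; y = λ·(27 - 67) - 56 ≡ 68. → (67, 68)
7Q: (67, 68) + (20, 12). λ = (12 - 68)/(20 - 67) ≡ 17/26 mod 73. 26⁻¹ ≡ 59 (mod 73) since 26·59 = 1534 ≡ 1, so λ ≡ 54.
  x = λ² - 67 - 20 = 2916 - 87 ≡ 55; y = λ·(67 - 55) - 68 ≡ 69. → (55, 69)
8Q: (55, 69) + (20, 12). λ = (12 - 69)/(20 - 55) ≡ 16/38 mod 73. 38⁻¹ ≡ 25 (mod 73), so λ ≡ 35.
  x = λ² - 55 - 20 = 1225 - 75 ≡ 55; y = λ·(55 - 55) - 69 ≡ 4. → (55, 4)

(55, 4)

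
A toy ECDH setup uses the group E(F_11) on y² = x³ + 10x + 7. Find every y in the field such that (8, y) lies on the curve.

x³ + 10x + 7 = 599 ≡ 5 (mod 11).
Square roots of 5 mod 11: 4 and 7 (since 4² = 16 ≡ 5).

4, 7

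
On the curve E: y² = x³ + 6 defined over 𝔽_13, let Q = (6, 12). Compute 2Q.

(5, 12)

tangent at (6, 12): λ = (3·6² + 0)/(2·12) ≡ 4/11. 11⁻¹ ≡ 6 (mod 13), so λ ≡ 4·6 ≡ 11.
  x = λ² - 6 - 6 = 121 - 12 ≡ 5; y = λ·(6 - 5) - 12 ≡ 12. → (5, 12)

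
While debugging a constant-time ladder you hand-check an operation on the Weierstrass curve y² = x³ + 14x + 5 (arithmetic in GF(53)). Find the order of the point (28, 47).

7

2P: tangent at (28, 47): λ = (3·28² + 14)/(2·47) ≡ 34/41. 41⁻¹ ≡ 22 (mod 53), so λ ≡ 34·22 ≡ 6.
  x = λ² - 28 - 28 = 36 - 56 ≡ 33; y = λ·(28 - 33) - 47 ≡ 29. → (33, 29)
3P: (33, 29) + (28, 47). λ = (47 - 29)/(28 - 33) ≡ 18/48 mod 53. 48⁻¹ ≡ 21 (mod 53) since 48·21 = 1008 ≡ 1, so λ ≡ 7.
  x = λ² - 33 - 28 = 49 - 61 ≡ 41; y = λ·(33 - 41) - 29 ≡ 21. → (41, 21)
4P: (41, 21) + (28, 47). λ = (47 - 21)/(28 - 41) ≡ 26/40 mod 53. 40⁻¹ ≡ 4 (mod 53), so λ ≡ 51.
  x = λ² - 41 - 28 = 2601 - 69 ≡ 41; y = λ·(41 - 41) - 21 ≡ 32. → (41, 32)
5P: (41, 32) + (28, 47). λ = (47 - 32)/(28 - 41) ≡ 15/40 mod 53. 40⁻¹ ≡ 4 (mod 53), so λ ≡ 7.
  x = λ² - 41 - 28 = 49 - 69 ≡ 33; y = λ·(41 - 33) - 32 ≡ 24. → (33, 24)
6P: (33, 24) + (28, 47). λ = (47 - 24)/(28 - 33) ≡ 23/48 mod 53. 48⁻¹ ≡ 21 (mod 53) since 48·21 = 1008 ≡ 1, so λ ≡ 6.
  x = λ² - 33 - 28 = 36 - 61 ≡ 28; y = λ·(33 - 28) - 24 ≡ 6. → (28, 6)
7P: (28, 6) + (28, 47): same x and y₁ ≡ -y₂, so the sum is ∞.
7P = ∞, so the order is 7.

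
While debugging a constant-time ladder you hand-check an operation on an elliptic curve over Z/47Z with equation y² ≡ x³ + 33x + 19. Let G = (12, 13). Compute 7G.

Repeated addition: build up to 7G.
2G: tangent at (12, 13): λ = (3·12² + 33)/(2·13) ≡ 42/26. 26⁻¹ ≡ 38 (mod 47), so λ ≡ 42·38 ≡ 45.
  x = λ² - 12 - 12 = 2025 - 24 ≡ 27; y = λ·(12 - 27) - 13 ≡ 17. → (27, 17)
3G: (27, 17) + (12, 13). λ = (13 - 17)/(12 - 27) ≡ 43/32 mod 47. 32⁻¹ ≡ 25 (mod 47), so λ ≡ 41.
  x = λ² - 27 - 12 = 1681 - 39 ≡ 44; y = λ·(27 - 44) - 17 ≡ 38. → (44, 38)
4G: (44, 38) + (12, 13). λ = (13 - 38)/(12 - 44) ≡ 22/15 mod 47. 15⁻¹ ≡ 22 (mod 47), so λ ≡ 14.
  x = λ² - 44 - 12 = 196 - 56 ≡ 46; y = λ·(44 - 46) - 38 ≡ 28. → (46, 28)
5G: (46, 28) + (12, 13). λ = (13 - 28)/(12 - 46) ≡ 32/13 mod 47. 13⁻¹ ≡ 29 (mod 47) since 13·29 = 377 ≡ 1, so λ ≡ 35.
  x = λ² - 46 - 12 = 1225 - 58 ≡ 39; y = λ·(46 - 39) - 28 ≡ 29. → (39, 29)
6G: (39, 29) + (12, 13). λ = (13 - 29)/(12 - 39) ≡ 31/20 mod 47. 20⁻¹ ≡ 40 (mod 47), so λ ≡ 18.
  x = λ² - 39 - 12 = 324 - 51 ≡ 38; y = λ·(39 - 38) - 29 ≡ 36. → (38, 36)
7G: (38, 36) + (12, 13). λ = (13 - 36)/(12 - 38) ≡ 24/21 mod 47. 21⁻¹ ≡ 9 (mod 47), so λ ≡ 28.
  x = λ² - 38 - 12 = 784 - 50 ≡ 29; y = λ·(38 - 29) - 36 ≡ 28. → (29, 28)

(29, 28)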